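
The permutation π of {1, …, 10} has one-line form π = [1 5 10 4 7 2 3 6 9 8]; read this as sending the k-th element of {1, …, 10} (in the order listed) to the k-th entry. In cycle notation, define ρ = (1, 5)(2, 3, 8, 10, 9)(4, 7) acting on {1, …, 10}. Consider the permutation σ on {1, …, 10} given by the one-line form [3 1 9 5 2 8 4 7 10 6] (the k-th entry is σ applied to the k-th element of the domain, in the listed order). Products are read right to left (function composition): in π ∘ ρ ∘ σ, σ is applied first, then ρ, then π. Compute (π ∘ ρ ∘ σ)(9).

(π ∘ ρ ∘ σ)(9) = π(ρ(σ(9))). σ(9) = 10, then ρ(10) = 9, then π(9) = 9, so the result is 9.

9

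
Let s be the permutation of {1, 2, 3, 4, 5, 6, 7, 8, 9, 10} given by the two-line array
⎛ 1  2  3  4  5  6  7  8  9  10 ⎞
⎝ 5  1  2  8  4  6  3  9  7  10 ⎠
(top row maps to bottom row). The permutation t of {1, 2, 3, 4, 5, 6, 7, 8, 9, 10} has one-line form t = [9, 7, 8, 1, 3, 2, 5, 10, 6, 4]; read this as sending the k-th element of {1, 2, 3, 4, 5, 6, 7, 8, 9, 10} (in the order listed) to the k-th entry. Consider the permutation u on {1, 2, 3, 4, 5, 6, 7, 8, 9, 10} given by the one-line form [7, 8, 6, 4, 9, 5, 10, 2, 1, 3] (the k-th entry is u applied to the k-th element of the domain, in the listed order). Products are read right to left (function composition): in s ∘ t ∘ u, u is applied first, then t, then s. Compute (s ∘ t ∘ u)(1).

4

Apply the permutations in order: u(1) = 7, then t(7) = 5, then s(5) = 4. So (s ∘ t ∘ u)(1) = 4.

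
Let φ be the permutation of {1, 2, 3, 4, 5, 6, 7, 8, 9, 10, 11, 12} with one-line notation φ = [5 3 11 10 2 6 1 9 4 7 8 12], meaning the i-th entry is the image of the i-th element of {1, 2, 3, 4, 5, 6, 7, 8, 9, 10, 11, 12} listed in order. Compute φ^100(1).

1

Tracing 1 → 5 → … returns to 1 after 10 steps, so 1 lies in a 10-cycle (1 5 2 3 11 8 9 4 10 7).
Since the cycle has length 10, φ^100 acts on it the same as φ^0 (100 mod 10 = 0).
So φ^100(1) = 1.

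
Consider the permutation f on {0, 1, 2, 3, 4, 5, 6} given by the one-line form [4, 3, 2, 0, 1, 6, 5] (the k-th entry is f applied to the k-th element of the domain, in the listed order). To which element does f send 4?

4 is element number 5 of the domain, and entry number 5 of the one-line form is 1, so f(4) = 1.

1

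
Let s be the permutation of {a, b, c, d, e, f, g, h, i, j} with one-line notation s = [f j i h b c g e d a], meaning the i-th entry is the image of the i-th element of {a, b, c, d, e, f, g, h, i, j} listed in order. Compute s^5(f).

e

Tracing f → c → … returns to f after 9 steps, so f lies in a 9-cycle (a, f, c, i, d, h, e, b, j).
Stepping 5 places around the cycle: f → c → i → d → h → e.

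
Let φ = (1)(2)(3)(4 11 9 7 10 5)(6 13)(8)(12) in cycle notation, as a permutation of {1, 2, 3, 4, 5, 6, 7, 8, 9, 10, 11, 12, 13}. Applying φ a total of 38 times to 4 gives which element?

9

4 lies in the 6-cycle (4 11 9 7 10 5).
Powers repeat with period 6 on this cycle, and 38 mod 6 = 2, so φ^38(4) = φ^2(4).
Stepping 2 places around the cycle: 4 → 11 → 9.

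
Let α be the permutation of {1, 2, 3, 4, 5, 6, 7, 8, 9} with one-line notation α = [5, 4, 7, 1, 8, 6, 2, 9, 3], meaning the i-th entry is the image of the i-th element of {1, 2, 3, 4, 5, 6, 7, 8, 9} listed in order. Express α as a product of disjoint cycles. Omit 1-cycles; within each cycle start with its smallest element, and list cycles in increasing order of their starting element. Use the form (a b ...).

From 1: 1 → 5 → 8 → 9 → 3 → 7 → 2 → 4 → 1, closing the cycle (1 5 8 9 3 7 2 4).
Continuing from each remaining unvisited element yields (1 5 8 9 3 7 2 4).

(1 5 8 9 3 7 2 4)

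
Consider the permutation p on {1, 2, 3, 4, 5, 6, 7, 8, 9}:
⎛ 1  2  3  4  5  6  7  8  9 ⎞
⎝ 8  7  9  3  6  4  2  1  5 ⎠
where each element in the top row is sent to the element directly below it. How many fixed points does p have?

0

No element satisfies p(x) = x, so there are 0 fixed points.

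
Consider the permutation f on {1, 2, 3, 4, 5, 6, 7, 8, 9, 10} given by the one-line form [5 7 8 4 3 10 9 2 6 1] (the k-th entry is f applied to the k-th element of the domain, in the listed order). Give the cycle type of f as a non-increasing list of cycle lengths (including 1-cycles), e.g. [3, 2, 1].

[9, 1]

The disjoint cycles are (1, 5, 3, 8, 2, 7, 9, 6, 10)(4), with lengths 9, 1 in non-increasing order.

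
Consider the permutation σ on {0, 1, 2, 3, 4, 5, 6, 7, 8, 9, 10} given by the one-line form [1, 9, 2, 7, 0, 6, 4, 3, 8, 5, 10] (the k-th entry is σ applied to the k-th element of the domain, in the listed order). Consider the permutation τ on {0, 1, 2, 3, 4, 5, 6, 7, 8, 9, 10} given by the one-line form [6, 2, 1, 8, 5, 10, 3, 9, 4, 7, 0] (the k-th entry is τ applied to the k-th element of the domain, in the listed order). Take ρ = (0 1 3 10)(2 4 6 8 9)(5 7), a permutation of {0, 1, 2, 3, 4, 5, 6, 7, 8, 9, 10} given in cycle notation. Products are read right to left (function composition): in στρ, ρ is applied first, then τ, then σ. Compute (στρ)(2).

Apply the permutations in order: ρ(2) = 4, then τ(4) = 5, then σ(5) = 6. So (στρ)(2) = 6.

6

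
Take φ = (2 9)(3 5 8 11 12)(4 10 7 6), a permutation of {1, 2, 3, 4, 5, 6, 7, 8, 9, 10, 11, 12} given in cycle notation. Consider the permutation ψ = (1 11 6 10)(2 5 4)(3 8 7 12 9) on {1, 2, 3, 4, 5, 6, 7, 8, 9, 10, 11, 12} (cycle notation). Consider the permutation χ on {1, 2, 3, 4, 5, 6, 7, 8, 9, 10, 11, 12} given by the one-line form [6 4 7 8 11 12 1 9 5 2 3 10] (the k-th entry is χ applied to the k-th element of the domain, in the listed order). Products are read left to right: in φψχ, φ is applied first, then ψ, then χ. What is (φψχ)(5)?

1

(φψχ)(5) = χ(ψ(φ(5))). φ(5) = 8, then ψ(8) = 7, then χ(7) = 1, so the result is 1.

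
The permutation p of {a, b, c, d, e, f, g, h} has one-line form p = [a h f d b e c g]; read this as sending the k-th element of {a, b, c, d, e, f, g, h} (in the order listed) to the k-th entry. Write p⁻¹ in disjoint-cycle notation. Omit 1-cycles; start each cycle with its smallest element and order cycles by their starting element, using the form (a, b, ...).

First write p in disjoint cycles: (b, h, g, c, f, e).
Reversing each cycle (and rotating so the smallest element leads) gives p⁻¹ = (b, e, f, c, g, h).

(b, e, f, c, g, h)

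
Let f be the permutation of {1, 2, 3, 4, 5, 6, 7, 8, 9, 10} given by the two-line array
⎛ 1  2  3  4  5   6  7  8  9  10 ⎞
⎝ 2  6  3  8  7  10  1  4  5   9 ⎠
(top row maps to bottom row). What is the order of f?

The disjoint-cycle form of f has cycle lengths 7, 2, 1.
The order of f is the least common multiple of its cycle lengths: lcm(7, 2) = 14.

14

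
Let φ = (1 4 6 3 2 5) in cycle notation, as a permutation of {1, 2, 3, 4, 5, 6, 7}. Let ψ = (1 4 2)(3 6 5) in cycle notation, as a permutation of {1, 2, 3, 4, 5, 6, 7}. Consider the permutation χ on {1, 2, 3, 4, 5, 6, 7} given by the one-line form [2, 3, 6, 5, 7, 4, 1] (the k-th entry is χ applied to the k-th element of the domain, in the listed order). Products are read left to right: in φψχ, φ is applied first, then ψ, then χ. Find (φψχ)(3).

2

(φψχ)(3) = χ(ψ(φ(3))). φ(3) = 2, then ψ(2) = 1, then χ(1) = 2, so the result is 2.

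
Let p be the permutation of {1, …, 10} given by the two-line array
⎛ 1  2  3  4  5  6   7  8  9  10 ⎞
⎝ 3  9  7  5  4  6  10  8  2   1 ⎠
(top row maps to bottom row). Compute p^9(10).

Tracing 10 → 1 → … returns to 10 after 4 steps, so 10 lies in a 4-cycle (1, 3, 7, 10).
Since the cycle has length 4, p^9 acts on it the same as p^1 (9 mod 4 = 1).
Stepping 1 place around the cycle: 10 → 1.

1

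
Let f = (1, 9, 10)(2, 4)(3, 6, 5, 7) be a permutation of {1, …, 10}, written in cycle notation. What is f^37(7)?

3

7 lies in the 4-cycle (3, 6, 5, 7).
Powers repeat with period 4 on this cycle, and 37 mod 4 = 1, so f^37(7) = f^1(7).
Stepping 1 place around the cycle: 7 → 3.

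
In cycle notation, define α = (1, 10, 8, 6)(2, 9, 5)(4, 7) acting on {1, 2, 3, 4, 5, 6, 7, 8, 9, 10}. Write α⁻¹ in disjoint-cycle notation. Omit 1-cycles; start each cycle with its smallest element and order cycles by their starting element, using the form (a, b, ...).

(1, 6, 8, 10)(2, 5, 9)(4, 7)

If α sends a → b within a cycle, α⁻¹ sends b → a; equivalently, reverse each cycle.
After reversing and putting each cycle's least element first, α⁻¹ = (1, 6, 8, 10)(2, 5, 9)(4, 7).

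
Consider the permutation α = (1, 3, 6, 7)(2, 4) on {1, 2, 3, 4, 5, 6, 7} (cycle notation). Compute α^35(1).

1 lies in the 4-cycle (1, 3, 6, 7).
Since the cycle has length 4, α^35 acts on it the same as α^3 (35 mod 4 = 3).
Stepping 3 places around the cycle: 1 → 3 → 6 → 7.

7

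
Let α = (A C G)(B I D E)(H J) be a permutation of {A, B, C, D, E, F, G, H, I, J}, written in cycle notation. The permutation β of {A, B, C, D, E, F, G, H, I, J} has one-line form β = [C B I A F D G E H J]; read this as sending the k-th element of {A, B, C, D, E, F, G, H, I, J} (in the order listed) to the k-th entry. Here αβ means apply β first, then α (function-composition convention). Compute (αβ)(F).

First apply β: β(F) = D, then α(D) = E. Thus (αβ)(F) = E.

E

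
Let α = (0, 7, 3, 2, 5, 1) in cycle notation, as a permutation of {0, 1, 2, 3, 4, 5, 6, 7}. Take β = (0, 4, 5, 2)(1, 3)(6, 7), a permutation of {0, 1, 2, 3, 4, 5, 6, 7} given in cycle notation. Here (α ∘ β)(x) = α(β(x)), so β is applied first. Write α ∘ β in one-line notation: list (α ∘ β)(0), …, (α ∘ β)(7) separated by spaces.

For each element, apply β then α: 0 → 4 → 4; 1 → 3 → 2; 2 → 0 → 7; 3 → 1 → 0; 4 → 5 → 1; 5 → 2 → 5; 6 → 7 → 3; 7 → 6 → 6.
So α ∘ β in one-line form is 4 2 7 0 1 5 3 6.

4 2 7 0 1 5 3 6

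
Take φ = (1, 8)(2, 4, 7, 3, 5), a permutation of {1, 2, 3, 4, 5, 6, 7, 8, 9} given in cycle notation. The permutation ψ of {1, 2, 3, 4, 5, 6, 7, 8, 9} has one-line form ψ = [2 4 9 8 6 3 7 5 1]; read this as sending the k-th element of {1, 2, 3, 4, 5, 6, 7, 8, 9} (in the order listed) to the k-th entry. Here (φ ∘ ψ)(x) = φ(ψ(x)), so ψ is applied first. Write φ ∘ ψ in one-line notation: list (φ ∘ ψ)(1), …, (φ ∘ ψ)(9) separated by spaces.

4 7 9 1 6 5 3 2 8

(φ ∘ ψ)(x) = φ(ψ(x)). Computing each image: φ(ψ(1)) = φ(2) = 4, φ(ψ(2)) = φ(4) = 7, φ(ψ(3)) = φ(9) = 9, φ(ψ(4)) = φ(8) = 1, φ(ψ(5)) = φ(6) = 6, φ(ψ(6)) = φ(3) = 5, φ(ψ(7)) = φ(7) = 3, φ(ψ(8)) = φ(5) = 2, φ(ψ(9)) = φ(1) = 8.
Hence φ ∘ ψ = [4 7 9 1 6 5 3 2 8].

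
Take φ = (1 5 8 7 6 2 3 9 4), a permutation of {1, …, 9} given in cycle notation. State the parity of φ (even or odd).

even

The cycle lengths are 9.
A cycle of length ℓ contributes ℓ−1 transpositions, so φ is a product of 8 transpositions — even.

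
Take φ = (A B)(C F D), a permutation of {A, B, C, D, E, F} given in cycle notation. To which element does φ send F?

D

F appears in (C F D); the next entry (wrapping around) is D.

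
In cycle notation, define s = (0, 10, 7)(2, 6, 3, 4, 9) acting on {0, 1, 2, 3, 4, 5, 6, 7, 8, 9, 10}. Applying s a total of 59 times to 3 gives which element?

6

3 lies in the 5-cycle (2, 6, 3, 4, 9).
Powers repeat with period 5 on this cycle, and 59 mod 5 = 4, so s^59(3) = s^4(3).
Stepping 4 places around the cycle: 3 → 4 → 9 → 2 → 6.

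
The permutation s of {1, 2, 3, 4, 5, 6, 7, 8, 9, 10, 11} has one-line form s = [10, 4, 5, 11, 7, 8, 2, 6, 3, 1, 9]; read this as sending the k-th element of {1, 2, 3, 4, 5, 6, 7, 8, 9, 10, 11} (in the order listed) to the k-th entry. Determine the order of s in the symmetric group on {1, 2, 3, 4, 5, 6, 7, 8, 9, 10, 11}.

14

Writing s as disjoint cycles, the cycle lengths are 7, 2, 2.
The order of s is the least common multiple of its cycle lengths: lcm(7, 2, 2) = 14.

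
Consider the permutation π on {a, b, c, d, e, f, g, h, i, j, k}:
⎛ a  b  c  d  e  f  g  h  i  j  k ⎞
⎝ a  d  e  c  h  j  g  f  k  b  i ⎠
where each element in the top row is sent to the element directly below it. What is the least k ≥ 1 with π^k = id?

14

The disjoint-cycle form of π has cycle lengths 7, 2, 1, 1.
The order is lcm(7, 2) = 14.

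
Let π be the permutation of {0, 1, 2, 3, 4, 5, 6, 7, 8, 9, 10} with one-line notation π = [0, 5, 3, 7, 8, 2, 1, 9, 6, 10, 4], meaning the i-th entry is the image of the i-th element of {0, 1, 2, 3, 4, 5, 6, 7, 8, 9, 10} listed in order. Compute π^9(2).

Tracing 2 → 3 → … returns to 2 after 10 steps, so 2 lies in a 10-cycle (1 5 2 3 7 9 10 4 8 6).
Advancing 9 steps from 2: 2 → 3 → 7 → 9 → 10 → 4 → 8 → 6 → 1 → 5.

5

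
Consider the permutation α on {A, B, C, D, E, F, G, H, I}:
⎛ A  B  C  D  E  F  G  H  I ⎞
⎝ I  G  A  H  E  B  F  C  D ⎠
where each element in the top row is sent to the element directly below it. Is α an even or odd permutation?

even

In disjoint-cycle form the cycle lengths are 5, 3, 1.
A cycle is odd iff its length is even; α has 0 even-length cycles, so sgn(α) = (−1)^0 and α is even.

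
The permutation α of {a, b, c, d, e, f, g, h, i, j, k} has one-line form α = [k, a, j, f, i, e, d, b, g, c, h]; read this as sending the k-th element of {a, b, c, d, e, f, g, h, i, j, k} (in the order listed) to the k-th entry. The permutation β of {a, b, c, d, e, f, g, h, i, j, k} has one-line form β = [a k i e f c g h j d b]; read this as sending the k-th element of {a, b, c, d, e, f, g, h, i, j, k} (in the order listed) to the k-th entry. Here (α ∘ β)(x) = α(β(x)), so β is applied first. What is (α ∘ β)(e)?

β(e) = f, then α(f) = e; composing gives (α ∘ β)(e) = e.

e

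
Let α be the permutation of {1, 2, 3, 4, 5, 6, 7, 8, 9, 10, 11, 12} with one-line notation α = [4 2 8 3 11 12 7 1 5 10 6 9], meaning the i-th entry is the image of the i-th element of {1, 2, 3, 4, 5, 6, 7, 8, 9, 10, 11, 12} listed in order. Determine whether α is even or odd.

In disjoint-cycle form the cycle lengths are 5, 4, 1, 1, 1.
A cycle is odd iff its length is even; α has 1 even-length cycle, so sgn(α) = (−1)^1 and α is odd.

odd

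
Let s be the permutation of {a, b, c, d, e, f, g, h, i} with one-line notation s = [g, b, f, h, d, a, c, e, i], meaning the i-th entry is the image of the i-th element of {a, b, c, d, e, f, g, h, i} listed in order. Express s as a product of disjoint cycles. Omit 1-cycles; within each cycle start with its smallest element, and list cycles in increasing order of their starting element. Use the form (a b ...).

Start at a and follow images: a → g → c → f → a, giving the cycle (a g c f).
Continuing from each remaining unvisited element yields (a g c f)(d h e).

(a g c f)(d h e)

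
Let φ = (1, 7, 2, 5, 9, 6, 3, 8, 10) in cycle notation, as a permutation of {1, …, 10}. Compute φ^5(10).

9

10 lies in the 9-cycle (1, 7, 2, 5, 9, 6, 3, 8, 10).
Stepping 5 places around the cycle: 10 → 1 → 7 → 2 → 5 → 9.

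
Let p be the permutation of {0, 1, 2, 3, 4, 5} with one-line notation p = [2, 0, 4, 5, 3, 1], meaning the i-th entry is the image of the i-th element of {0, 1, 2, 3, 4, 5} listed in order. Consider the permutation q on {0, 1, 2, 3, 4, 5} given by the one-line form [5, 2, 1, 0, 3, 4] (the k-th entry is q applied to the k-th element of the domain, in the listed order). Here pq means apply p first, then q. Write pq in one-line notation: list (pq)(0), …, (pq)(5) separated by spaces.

1 5 3 4 0 2

For each element, apply p then q: 0 → 2 → 1; 1 → 0 → 5; 2 → 4 → 3; 3 → 5 → 4; 4 → 3 → 0; 5 → 1 → 2.
Collecting the images, pq = [1 5 3 4 0 2].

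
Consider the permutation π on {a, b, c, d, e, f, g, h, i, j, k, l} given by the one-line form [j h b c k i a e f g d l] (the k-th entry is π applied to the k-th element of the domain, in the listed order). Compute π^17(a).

Tracing a → j → … returns to a after 3 steps, so a lies in a 3-cycle (a j g).
Since the cycle has length 3, π^17 acts on it the same as π^2 (17 mod 3 = 2).
Advancing 2 steps from a: a → j → g.

g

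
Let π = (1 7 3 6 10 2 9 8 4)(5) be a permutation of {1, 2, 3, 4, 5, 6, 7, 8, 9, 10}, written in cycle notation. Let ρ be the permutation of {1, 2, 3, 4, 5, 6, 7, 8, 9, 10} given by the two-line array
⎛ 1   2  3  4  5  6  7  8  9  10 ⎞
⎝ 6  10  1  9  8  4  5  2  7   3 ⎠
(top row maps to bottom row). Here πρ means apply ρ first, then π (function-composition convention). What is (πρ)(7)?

5

ρ(7) = 5, then π(5) = 5; composing gives (πρ)(7) = 5.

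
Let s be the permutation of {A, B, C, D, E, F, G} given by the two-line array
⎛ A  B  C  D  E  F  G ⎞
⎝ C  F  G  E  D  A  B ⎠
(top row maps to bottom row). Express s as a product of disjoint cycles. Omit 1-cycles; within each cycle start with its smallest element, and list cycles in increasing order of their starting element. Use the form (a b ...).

(A C G B F)(D E)

From A: A → C → G → B → F → A, closing the cycle (A C G B F).
Continuing from each remaining unvisited element yields (A C G B F)(D E).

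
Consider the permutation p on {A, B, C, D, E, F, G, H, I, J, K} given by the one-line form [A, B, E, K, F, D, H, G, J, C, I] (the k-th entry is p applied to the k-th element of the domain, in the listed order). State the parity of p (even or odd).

odd

In disjoint-cycle form the cycle lengths are 7, 2, 1, 1.
A cycle is odd iff its length is even; p has 1 even-length cycle, so sgn(p) = (−1)^1 and p is odd.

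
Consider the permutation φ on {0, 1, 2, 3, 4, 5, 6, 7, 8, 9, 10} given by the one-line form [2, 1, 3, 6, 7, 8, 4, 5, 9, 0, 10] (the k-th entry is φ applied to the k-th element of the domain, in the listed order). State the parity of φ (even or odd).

In disjoint-cycle form the cycle lengths are 9, 1, 1.
A cycle is odd iff its length is even; φ has 0 even-length cycles, so sgn(φ) = (−1)^0 and φ is even.

even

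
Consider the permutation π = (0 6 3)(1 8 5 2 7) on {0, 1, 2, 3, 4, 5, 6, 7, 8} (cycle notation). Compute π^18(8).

7

8 lies in the 5-cycle (1 8 5 2 7).
On a 5-cycle, π^5 is the identity, so π^18 = π^3 there (18 ≡ 3 mod 5).
Advancing 3 steps from 8: 8 → 5 → 2 → 7.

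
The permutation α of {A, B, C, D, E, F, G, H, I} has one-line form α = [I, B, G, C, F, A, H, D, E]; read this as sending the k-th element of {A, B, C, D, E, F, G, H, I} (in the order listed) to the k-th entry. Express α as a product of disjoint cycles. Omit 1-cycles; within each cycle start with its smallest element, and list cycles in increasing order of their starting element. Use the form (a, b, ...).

(A, I, E, F)(C, G, H, D)

Start at A and follow images: A → I → E → F → A, giving the cycle (A, I, E, F).
Continuing from each remaining unvisited element yields (A, I, E, F)(C, G, H, D).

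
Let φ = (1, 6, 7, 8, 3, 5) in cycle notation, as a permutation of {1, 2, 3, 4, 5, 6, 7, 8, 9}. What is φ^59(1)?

5

1 lies in the 6-cycle (1, 6, 7, 8, 3, 5).
On a 6-cycle, φ^6 is the identity, so φ^59 = φ^5 there (59 ≡ 5 mod 6).
Stepping 5 places around the cycle: 1 → 6 → 7 → 8 → 3 → 5.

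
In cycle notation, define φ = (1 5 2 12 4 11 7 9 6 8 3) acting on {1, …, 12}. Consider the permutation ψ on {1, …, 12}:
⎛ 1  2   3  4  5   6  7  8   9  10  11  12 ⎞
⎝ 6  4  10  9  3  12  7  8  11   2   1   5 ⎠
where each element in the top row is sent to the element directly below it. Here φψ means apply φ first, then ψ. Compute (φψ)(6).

First apply φ: φ(6) = 8, then ψ(8) = 8. Thus (φψ)(6) = 8.

8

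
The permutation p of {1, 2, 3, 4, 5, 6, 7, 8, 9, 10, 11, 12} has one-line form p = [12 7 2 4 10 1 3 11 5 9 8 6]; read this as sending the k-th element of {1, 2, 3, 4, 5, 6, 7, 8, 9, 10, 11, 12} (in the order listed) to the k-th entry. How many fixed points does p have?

1

The fixed points (elements with p(x) = x) are {4}, so there is 1.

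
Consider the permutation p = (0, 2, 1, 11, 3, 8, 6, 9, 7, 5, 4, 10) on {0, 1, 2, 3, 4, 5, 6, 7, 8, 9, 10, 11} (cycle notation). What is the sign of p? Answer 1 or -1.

-1

The cycle lengths are 12.
A cycle of length ℓ contributes ℓ−1 transpositions, so p is a product of 11 transpositions — odd.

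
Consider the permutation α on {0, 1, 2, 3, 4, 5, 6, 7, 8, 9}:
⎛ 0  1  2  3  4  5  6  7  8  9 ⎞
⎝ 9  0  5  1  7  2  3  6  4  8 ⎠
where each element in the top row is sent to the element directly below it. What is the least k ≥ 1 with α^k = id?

The disjoint-cycle form of α has cycle lengths 8, 2.
The order of α is the least common multiple of its cycle lengths: lcm(8, 2) = 8.

8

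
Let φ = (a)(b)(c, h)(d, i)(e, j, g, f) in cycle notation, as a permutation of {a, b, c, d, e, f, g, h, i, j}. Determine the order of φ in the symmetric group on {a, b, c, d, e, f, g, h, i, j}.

4

The cycle type of φ is (4, 2, 2, 1, 1).
The order is lcm(4, 2, 2) = 4.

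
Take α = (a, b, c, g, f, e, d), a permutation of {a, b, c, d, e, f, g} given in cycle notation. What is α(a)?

In the cycle (a, b, c, g, f, e, d), a is followed by b, so α(a) = b.

b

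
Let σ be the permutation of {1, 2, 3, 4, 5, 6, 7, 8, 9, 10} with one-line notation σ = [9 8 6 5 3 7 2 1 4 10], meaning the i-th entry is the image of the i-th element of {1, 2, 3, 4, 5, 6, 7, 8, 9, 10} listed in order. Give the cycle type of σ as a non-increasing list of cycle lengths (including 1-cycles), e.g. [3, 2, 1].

The disjoint cycles are (1 9 4 5 3 6 7 2 8)(10), with lengths 9, 1 in non-increasing order.

[9, 1]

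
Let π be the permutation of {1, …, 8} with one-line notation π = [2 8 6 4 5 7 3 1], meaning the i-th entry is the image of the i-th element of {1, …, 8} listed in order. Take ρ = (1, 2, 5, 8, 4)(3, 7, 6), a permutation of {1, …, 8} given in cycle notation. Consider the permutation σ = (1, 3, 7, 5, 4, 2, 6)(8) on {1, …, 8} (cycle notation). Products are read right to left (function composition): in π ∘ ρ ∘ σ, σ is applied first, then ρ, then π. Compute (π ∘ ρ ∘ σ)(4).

5

Apply the permutations in order: σ(4) = 2, then ρ(2) = 5, then π(5) = 5. So (π ∘ ρ ∘ σ)(4) = 5.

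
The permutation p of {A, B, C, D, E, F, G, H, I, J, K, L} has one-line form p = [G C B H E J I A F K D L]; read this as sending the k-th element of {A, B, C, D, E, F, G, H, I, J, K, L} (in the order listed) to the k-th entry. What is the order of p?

Decomposing into disjoint cycles gives cycle lengths 8, 2, 1, 1.
The order of p is the least common multiple of its cycle lengths: lcm(8, 2) = 8.

8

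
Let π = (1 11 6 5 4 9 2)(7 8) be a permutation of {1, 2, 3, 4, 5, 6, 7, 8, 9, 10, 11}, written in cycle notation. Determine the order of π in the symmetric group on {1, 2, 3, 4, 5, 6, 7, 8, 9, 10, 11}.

14

The disjoint cycles have lengths 7, 2, 1, 1.
The order is lcm(7, 2) = 14.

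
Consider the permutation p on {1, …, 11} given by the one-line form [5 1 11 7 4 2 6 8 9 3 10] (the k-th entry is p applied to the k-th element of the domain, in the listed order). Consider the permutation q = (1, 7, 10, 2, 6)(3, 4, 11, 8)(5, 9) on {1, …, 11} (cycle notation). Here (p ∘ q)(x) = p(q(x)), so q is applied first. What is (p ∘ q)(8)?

11

(p ∘ q)(8) = p(q(8)). q(8) = 3, then p(3) = 11. So (p ∘ q)(8) = 11.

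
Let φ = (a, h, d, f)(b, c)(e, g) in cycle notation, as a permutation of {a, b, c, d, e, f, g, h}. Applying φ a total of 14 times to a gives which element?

d

a lies in the 4-cycle (a, h, d, f).
Since the cycle has length 4, φ^14 acts on it the same as φ^2 (14 mod 4 = 2).
Stepping 2 places around the cycle: a → h → d.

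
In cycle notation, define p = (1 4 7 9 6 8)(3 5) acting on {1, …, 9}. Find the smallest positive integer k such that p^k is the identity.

The disjoint cycles have lengths 6, 2, 1.
The order is lcm(6, 2) = 6.

6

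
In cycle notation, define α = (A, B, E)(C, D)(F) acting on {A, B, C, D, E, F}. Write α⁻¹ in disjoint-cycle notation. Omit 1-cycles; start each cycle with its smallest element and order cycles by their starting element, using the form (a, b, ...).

If α sends a → b within a cycle, α⁻¹ sends b → a; equivalently, reverse each cycle.
After reversing and putting each cycle's least element first, α⁻¹ = (A, E, B)(C, D).

(A, E, B)(C, D)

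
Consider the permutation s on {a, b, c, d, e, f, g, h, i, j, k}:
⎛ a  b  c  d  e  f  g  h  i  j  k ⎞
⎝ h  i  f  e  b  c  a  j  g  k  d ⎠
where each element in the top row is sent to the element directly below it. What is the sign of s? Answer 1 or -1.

-1

In disjoint-cycle form the cycle lengths are 9, 2.
A cycle of length ℓ contributes ℓ−1 transpositions, so s is a product of 8 + 1 = 9 transpositions — odd.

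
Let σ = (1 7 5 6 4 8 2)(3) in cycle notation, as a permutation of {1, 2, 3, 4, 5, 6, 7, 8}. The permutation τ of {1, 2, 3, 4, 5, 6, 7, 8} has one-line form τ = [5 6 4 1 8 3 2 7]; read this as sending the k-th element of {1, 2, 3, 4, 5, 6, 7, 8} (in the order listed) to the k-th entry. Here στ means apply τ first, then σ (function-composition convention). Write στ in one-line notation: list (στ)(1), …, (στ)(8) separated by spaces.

6 4 8 7 2 3 1 5

(στ)(x) = σ(τ(x)). Computing each image: σ(τ(1)) = σ(5) = 6, σ(τ(2)) = σ(6) = 4, σ(τ(3)) = σ(4) = 8, σ(τ(4)) = σ(1) = 7, σ(τ(5)) = σ(8) = 2, σ(τ(6)) = σ(3) = 3, σ(τ(7)) = σ(2) = 1, σ(τ(8)) = σ(7) = 5.
Hence στ = [6 4 8 7 2 3 1 5].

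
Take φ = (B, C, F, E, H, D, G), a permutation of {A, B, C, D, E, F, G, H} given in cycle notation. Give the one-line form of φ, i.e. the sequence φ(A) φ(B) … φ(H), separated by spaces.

A C F G H E B D

Image by image: A↦A, B↦C, C↦F, D↦G, E↦H, F↦E, G↦B, H↦D.
Listing these in domain order gives A C F G H E B D.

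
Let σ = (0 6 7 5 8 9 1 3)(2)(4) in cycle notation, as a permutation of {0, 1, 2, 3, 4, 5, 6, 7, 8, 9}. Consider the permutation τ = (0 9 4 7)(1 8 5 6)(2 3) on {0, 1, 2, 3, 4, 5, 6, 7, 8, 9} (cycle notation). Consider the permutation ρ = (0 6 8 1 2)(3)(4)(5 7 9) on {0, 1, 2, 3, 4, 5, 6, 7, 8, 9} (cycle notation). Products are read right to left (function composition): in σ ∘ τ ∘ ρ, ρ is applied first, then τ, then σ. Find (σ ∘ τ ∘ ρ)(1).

0

Chase 1: ρ(1) = 2; τ(2) = 3; σ(3) = 0. Hence (σ ∘ τ ∘ ρ)(1) = 0.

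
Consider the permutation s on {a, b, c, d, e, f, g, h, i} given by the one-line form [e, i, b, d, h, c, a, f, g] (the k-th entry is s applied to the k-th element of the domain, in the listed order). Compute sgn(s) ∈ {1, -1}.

-1

In disjoint-cycle form the cycle lengths are 8, 1.
A cycle is odd iff its length is even; s has 1 even-length cycle, so sgn(s) = (−1)^1 and s is odd.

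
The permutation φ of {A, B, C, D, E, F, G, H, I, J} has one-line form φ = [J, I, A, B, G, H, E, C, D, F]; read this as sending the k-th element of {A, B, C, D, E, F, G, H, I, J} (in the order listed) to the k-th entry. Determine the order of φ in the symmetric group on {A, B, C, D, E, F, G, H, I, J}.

Writing φ as disjoint cycles, the cycle lengths are 5, 3, 2.
The order of φ is the least common multiple of its cycle lengths: lcm(5, 3, 2) = 30.

30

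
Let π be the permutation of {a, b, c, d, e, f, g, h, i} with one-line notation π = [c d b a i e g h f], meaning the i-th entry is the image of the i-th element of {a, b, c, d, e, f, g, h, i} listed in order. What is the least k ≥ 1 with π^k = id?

12

Writing π as disjoint cycles, the cycle lengths are 4, 3, 1, 1.
The order of π is the least common multiple of its cycle lengths: lcm(4, 3) = 12.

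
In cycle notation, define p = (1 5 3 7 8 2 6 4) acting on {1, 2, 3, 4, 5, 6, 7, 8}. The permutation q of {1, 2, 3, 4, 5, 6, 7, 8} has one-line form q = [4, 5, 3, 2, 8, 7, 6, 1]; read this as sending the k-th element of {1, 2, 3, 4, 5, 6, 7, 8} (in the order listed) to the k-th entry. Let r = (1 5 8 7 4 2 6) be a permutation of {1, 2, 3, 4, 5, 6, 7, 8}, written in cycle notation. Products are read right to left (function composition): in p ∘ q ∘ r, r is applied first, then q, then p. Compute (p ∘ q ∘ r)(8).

Chase 8: r(8) = 7; q(7) = 6; p(6) = 4. Hence (p ∘ q ∘ r)(8) = 4.

4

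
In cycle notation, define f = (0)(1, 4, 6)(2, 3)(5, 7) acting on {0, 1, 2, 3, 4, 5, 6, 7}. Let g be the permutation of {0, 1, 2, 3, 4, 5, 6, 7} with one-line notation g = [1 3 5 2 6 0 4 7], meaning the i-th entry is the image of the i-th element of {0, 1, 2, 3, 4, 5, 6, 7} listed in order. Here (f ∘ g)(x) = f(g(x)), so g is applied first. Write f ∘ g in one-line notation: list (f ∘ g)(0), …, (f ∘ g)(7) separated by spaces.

4 2 7 3 1 0 6 5

For each element, apply g then f: 0 → 1 → 4; 1 → 3 → 2; 2 → 5 → 7; 3 → 2 → 3; 4 → 6 → 1; 5 → 0 → 0; 6 → 4 → 6; 7 → 7 → 5.
Collecting the images, f ∘ g = [4 2 7 3 1 0 6 5].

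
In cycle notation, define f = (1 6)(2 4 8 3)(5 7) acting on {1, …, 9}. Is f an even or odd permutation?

odd

The cycle lengths are 4, 2, 2, 1.
A cycle is odd iff its length is even; f has 3 even-length cycles, so sgn(f) = (−1)^3 and f is odd.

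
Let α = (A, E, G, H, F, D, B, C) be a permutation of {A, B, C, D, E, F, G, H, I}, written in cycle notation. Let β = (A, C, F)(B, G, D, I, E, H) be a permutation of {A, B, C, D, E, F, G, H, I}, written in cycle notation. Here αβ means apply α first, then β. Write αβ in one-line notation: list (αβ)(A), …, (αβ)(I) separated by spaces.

H F C G D I B A E

For each element, apply α then β: A → E → H; B → C → F; C → A → C; D → B → G; E → G → D; F → D → I; G → H → B; H → F → A; I → I → E.
Collecting the images, αβ = [H F C G D I B A E].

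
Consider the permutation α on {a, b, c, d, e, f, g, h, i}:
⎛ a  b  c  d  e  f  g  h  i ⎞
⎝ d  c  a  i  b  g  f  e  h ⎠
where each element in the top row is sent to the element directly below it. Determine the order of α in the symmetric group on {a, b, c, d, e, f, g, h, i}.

14

The disjoint-cycle form of α has cycle lengths 7, 2.
The order of α is the least common multiple of its cycle lengths: lcm(7, 2) = 14.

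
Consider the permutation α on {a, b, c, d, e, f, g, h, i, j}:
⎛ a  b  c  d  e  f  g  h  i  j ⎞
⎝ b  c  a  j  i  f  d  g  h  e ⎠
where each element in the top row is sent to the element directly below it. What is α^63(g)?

e

Tracing g → d → … returns to g after 6 steps, so g lies in a 6-cycle (d, j, e, i, h, g).
Powers repeat with period 6 on this cycle, and 63 mod 6 = 3, so α^63(g) = α^3(g).
Stepping 3 places around the cycle: g → d → j → e.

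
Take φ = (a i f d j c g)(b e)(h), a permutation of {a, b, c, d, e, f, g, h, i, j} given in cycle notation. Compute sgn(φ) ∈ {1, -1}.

The cycle lengths are 7, 2, 1.
A cycle of length ℓ contributes ℓ−1 transpositions, so φ is a product of 6 + 1 = 7 transpositions — odd.

-1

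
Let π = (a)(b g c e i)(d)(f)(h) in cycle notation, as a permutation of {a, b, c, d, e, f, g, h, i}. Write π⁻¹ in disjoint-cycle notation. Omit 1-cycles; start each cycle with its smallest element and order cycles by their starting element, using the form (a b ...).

(b i e c g)

If π sends a → b within a cycle, π⁻¹ sends b → a; equivalently, reverse each cycle.
After reversing and putting each cycle's least element first, π⁻¹ = (b i e c g).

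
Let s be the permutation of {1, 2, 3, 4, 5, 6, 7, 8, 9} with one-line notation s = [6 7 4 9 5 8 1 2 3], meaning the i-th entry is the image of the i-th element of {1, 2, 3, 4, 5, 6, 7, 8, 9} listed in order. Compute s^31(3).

Tracing 3 → 4 → … returns to 3 after 3 steps, so 3 lies in a 3-cycle (3 4 9).
Powers repeat with period 3 on this cycle, and 31 mod 3 = 1, so s^31(3) = s^1(3).
Advancing 1 step from 3: 3 → 4.

4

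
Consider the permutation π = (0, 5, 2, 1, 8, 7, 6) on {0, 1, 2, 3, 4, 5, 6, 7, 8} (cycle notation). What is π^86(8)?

6

8 lies in the 7-cycle (0, 5, 2, 1, 8, 7, 6).
Powers repeat with period 7 on this cycle, and 86 mod 7 = 2, so π^86(8) = π^2(8).
Advancing 2 steps from 8: 8 → 7 → 6.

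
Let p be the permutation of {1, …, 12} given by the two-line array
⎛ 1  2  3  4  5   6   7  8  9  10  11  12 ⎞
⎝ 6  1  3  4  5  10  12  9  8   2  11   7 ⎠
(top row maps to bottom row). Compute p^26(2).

Tracing 2 → 1 → … returns to 2 after 4 steps, so 2 lies in a 4-cycle (1 6 10 2).
Since the cycle has length 4, p^26 acts on it the same as p^2 (26 mod 4 = 2).
Stepping 2 places around the cycle: 2 → 1 → 6.

6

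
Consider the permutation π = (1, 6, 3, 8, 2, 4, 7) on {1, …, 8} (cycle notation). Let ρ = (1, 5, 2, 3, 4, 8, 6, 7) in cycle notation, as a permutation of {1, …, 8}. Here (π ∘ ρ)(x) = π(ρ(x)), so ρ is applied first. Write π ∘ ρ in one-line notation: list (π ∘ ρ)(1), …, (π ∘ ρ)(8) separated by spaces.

(π ∘ ρ)(x) = π(ρ(x)). Computing each image: π(ρ(1)) = π(5) = 5, π(ρ(2)) = π(3) = 8, π(ρ(3)) = π(4) = 7, π(ρ(4)) = π(8) = 2, π(ρ(5)) = π(2) = 4, π(ρ(6)) = π(7) = 1, π(ρ(7)) = π(1) = 6, π(ρ(8)) = π(6) = 3.
Hence π ∘ ρ = [5 8 7 2 4 1 6 3].

5 8 7 2 4 1 6 3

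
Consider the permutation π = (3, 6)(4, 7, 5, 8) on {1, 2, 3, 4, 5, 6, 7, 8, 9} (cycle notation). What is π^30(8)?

7

8 lies in the 4-cycle (4, 7, 5, 8).
Powers repeat with period 4 on this cycle, and 30 mod 4 = 2, so π^30(8) = π^2(8).
Stepping 2 places around the cycle: 8 → 4 → 7.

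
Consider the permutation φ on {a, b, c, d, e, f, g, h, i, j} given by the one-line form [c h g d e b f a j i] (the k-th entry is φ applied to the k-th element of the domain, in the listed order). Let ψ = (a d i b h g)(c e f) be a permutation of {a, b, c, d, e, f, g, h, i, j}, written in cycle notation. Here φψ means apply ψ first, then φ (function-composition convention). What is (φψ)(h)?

f

First apply ψ: ψ(h) = g, then φ(g) = f. Thus (φψ)(h) = f.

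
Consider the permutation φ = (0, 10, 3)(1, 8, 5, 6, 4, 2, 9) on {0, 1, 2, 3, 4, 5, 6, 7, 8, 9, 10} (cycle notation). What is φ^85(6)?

4

6 lies in the 7-cycle (1, 8, 5, 6, 4, 2, 9).
On a 7-cycle, φ^7 is the identity, so φ^85 = φ^1 there (85 ≡ 1 mod 7).
Stepping 1 place around the cycle: 6 → 4.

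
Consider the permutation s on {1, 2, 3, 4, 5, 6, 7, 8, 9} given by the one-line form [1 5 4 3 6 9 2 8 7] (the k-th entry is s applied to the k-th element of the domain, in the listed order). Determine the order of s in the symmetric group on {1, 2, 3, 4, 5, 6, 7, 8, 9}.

10

Writing s as disjoint cycles, the cycle lengths are 5, 2, 1, 1.
The order is lcm(5, 2) = 10.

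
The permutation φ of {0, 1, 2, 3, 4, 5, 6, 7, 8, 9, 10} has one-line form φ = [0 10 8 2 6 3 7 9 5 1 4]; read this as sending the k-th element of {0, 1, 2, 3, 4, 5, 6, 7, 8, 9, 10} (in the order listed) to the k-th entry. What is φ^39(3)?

Tracing 3 → 2 → … returns to 3 after 4 steps, so 3 lies in a 4-cycle (2 8 5 3).
Since the cycle has length 4, φ^39 acts on it the same as φ^3 (39 mod 4 = 3).
Advancing 3 steps from 3: 3 → 2 → 8 → 5.

5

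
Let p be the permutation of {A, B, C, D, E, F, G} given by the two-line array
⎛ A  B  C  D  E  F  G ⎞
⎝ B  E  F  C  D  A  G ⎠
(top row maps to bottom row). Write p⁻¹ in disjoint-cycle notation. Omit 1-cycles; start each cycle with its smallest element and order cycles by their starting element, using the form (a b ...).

(A F C D E B)

The cycle decomposition of p is (A B E D C F).
The inverse reverses every cycle; in canonical form, p⁻¹ = (A F C D E B).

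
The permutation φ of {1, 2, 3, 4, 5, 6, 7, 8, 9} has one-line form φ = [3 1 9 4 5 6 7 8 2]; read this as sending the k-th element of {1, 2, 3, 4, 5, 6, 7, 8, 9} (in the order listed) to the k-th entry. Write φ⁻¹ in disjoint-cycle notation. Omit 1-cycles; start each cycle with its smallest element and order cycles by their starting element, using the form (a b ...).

(1 2 9 3)

The cycle decomposition of φ is (1 3 9 2).
The inverse reverses every cycle; in canonical form, φ⁻¹ = (1 2 9 3).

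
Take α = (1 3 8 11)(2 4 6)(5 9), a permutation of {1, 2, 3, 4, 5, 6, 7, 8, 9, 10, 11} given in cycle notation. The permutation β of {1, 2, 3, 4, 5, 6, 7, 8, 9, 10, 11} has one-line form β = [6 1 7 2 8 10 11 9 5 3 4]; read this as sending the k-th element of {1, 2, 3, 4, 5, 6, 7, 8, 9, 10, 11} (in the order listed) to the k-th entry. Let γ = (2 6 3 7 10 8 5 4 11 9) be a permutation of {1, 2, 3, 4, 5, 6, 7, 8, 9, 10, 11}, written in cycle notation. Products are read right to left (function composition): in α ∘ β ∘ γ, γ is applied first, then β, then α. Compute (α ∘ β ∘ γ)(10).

5

(α ∘ β ∘ γ)(10) = α(β(γ(10))). γ(10) = 8, then β(8) = 9, then α(9) = 5, so the result is 5.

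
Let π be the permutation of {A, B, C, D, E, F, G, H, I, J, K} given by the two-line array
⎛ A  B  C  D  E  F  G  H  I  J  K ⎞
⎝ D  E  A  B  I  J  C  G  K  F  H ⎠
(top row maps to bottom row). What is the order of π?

Writing π as disjoint cycles, the cycle lengths are 9, 2.
The order of π is the least common multiple of its cycle lengths: lcm(9, 2) = 18.

18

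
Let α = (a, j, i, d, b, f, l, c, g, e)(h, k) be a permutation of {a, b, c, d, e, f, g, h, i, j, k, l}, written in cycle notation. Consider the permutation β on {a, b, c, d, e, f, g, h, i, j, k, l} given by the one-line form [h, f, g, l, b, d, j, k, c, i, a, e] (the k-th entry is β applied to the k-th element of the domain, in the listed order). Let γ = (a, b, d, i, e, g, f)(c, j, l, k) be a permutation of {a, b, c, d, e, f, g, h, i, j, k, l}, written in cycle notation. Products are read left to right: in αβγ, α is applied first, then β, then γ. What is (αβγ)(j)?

j

Chase j: α(j) = i; β(i) = c; γ(c) = j. Hence (αβγ)(j) = j.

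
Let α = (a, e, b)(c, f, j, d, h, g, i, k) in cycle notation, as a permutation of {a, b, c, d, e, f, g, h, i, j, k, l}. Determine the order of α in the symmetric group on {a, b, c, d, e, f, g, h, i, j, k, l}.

The cycle type of α is (8, 3, 1).
Since disjoint cycles commute, ord(α) = lcm(8, 3) = 24.

24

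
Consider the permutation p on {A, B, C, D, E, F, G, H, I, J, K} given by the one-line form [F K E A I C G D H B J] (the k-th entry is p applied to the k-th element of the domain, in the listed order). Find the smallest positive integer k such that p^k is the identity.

21

The disjoint-cycle form of p has cycle lengths 7, 3, 1.
Since disjoint cycles commute, ord(p) = lcm(7, 3) = 21.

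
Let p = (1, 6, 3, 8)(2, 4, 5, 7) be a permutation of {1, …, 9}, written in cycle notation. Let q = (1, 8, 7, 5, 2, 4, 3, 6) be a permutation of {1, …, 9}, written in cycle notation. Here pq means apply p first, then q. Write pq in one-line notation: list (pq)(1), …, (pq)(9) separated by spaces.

(pq)(x) = q(p(x)). Computing each image: q(p(1)) = q(6) = 1, q(p(2)) = q(4) = 3, q(p(3)) = q(8) = 7, q(p(4)) = q(5) = 2, q(p(5)) = q(7) = 5, q(p(6)) = q(3) = 6, q(p(7)) = q(2) = 4, q(p(8)) = q(1) = 8, q(p(9)) = q(9) = 9.
Hence pq = [1 3 7 2 5 6 4 8 9].

1 3 7 2 5 6 4 8 9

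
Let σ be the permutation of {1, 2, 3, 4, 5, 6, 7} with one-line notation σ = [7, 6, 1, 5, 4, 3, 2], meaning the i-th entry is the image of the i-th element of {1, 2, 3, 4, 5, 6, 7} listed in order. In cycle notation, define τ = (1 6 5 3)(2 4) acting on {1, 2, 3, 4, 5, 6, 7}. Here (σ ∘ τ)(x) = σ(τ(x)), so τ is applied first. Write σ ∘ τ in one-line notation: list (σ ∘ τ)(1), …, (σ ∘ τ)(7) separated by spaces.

(σ ∘ τ)(x) = σ(τ(x)). Computing each image: σ(τ(1)) = σ(6) = 3, σ(τ(2)) = σ(4) = 5, σ(τ(3)) = σ(1) = 7, σ(τ(4)) = σ(2) = 6, σ(τ(5)) = σ(3) = 1, σ(τ(6)) = σ(5) = 4, σ(τ(7)) = σ(7) = 2.
Hence σ ∘ τ = [3 5 7 6 1 4 2].

3 5 7 6 1 4 2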